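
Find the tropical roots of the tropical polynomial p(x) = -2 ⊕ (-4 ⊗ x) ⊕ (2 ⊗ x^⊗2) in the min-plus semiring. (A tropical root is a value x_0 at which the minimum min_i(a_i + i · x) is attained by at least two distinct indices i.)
Roots: {-6, 2}

Each tropical root is a break point of the lower envelope of the lines y = a_i + i · x (there are 3 lines, with slopes 0, 1, ..., 2). Only the lines that attain the minimum somewhere contribute to roots; other lines are dominated. Here the surviving (envelope) indices are i = 2, i = 1, i = 0.
Intersections between consecutive envelope lines give the roots: for adjacent envelope indices i < j the intersection is x = (a_i − a_j) / (j − i). Reading off the sorted break points: {-6, 2}.
Verification: at each break x_0, at least two indices attain the minimum of min_i(a_i + i · x_0).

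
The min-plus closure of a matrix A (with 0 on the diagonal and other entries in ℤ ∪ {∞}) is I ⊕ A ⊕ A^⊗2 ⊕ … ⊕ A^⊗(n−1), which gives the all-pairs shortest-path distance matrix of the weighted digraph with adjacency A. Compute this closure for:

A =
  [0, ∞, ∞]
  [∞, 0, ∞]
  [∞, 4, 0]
Closure =
  [0, ∞, ∞]
  [∞, 0, ∞]
  [∞, 4, 0]

This is the Floyd-Warshall all-pairs shortest-path computation. For each intermediate vertex k = 0, 1, …, 2, update dist[i][j] ← min(dist[i][j], dist[i][k] + dist[k][j]). The final matrix gives, for each (i, j), the minimum total weight of any directed path from i to j (possibly empty when i = j).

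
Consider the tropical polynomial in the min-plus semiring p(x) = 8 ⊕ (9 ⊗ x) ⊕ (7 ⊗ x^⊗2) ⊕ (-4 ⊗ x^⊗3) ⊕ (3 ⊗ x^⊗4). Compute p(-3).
p(-3) = -13

A tropical monomial a ⊗ x^⊗i evaluates to a + i · x. Evaluating each term at x = -3:
  Term 0 contributes 8 + 0 · -3 = 8
  Term 1 contributes 9 + 1 · -3 = 6
  Term 2 contributes 7 + 2 · -3 = 1
  Term 3 contributes -4 + 3 · -3 = -13
  Term 4 contributes 3 + 4 · -3 = -9
p(-3) = ⊕ of these = min[8, 6, 1, -13, -9] = -13.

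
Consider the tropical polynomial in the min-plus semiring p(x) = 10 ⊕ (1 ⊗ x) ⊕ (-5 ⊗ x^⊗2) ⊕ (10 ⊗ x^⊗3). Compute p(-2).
p(-2) = -9

A tropical monomial a ⊗ x^⊗i evaluates to a + i · x. Evaluating each term at x = -2:
  Term 0 contributes 10 + 0 · -2 = 10
  Term 1 contributes 1 + 1 · -2 = -1
  Term 2 contributes -5 + 2 · -2 = -9
  Term 3 contributes 10 + 3 · -2 = 4
p(-2) = ⊕ of these = min[10, -1, -9, 4] = -9.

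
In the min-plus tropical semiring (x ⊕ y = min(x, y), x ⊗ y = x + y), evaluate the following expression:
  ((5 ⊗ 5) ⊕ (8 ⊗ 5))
((5 ⊗ 5) ⊕ (8 ⊗ 5)) = 10

Expand innermost to outermost. Recall ⊕ takes the minimum of its arguments and ⊗ takes their sum. Working out the expression ((5 ⊗ 5) ⊕ (8 ⊗ 5)) gives 10.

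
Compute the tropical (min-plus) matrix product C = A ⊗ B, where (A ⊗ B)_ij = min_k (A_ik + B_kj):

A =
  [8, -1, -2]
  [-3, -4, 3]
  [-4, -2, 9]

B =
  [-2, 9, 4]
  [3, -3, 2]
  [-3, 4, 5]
A ⊗ B =
  [-5, -4, 1]
  [-5, -7, -2]
  [-6, -5, 0]

Apply the min-plus product entry-by-entry:
  C[0][0] = min over k of (A[0][0] + B[0][0] = 8 + -2 = 6, A[0][1] + B[1][0] = -1 + 3 = 2, A[0][2] + B[2][0] = -2 + -3 = -5) = -5 (attained at k = 2)
  C[0][1] = min over k of (A[0][0] + B[0][1] = 8 + 9 = 17, A[0][1] + B[1][1] = -1 + -3 = -4, A[0][2] + B[2][1] = -2 + 4 = 2) = -4 (attained at k = 1)
  C[0][2] = min over k of (A[0][0] + B[0][2] = 8 + 4 = 12, A[0][1] + B[1][2] = -1 + 2 = 1, A[0][2] + B[2][2] = -2 + 5 = 3) = 1 (attained at k = 1)
  C[1][0] = min over k of (A[1][0] + B[0][0] = -3 + -2 = -5, A[1][1] + B[1][0] = -4 + 3 = -1, A[1][2] + B[2][0] = 3 + -3 = 0) = -5 (attained at k = 0)
  C[1][1] = min over k of (A[1][0] + B[0][1] = -3 + 9 = 6, A[1][1] + B[1][1] = -4 + -3 = -7, A[1][2] + B[2][1] = 3 + 4 = 7) = -7 (attained at k = 1)
  C[1][2] = min over k of (A[1][0] + B[0][2] = -3 + 4 = 1, A[1][1] + B[1][2] = -4 + 2 = -2, A[1][2] + B[2][2] = 3 + 5 = 8) = -2 (attained at k = 1)
  C[2][0] = min over k of (A[2][0] + B[0][0] = -4 + -2 = -6, A[2][1] + B[1][0] = -2 + 3 = 1, A[2][2] + B[2][0] = 9 + -3 = 6) = -6 (attained at k = 0)
  C[2][1] = min over k of (A[2][0] + B[0][1] = -4 + 9 = 5, A[2][1] + B[1][1] = -2 + -3 = -5, A[2][2] + B[2][1] = 9 + 4 = 13) = -5 (attained at k = 1)
  C[2][2] = min over k of (A[2][0] + B[0][2] = -4 + 4 = 0, A[2][1] + B[1][2] = -2 + 2 = 0, A[2][2] + B[2][2] = 9 + 5 = 14) = 0 (attained at k = 0)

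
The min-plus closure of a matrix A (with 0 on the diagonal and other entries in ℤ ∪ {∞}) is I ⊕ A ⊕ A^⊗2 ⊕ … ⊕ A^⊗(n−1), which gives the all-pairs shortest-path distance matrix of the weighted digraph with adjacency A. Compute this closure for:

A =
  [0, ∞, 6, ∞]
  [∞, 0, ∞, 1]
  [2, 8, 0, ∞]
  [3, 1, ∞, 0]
Closure =
  [0, 14, 6, 15]
  [4, 0, 10, 1]
  [2, 8, 0, 9]
  [3, 1, 9, 0]

This is the Floyd-Warshall all-pairs shortest-path computation. For each intermediate vertex k = 0, 1, …, 3, update dist[i][j] ← min(dist[i][j], dist[i][k] + dist[k][j]). The final matrix gives, for each (i, j), the minimum total weight of any directed path from i to j (possibly empty when i = j).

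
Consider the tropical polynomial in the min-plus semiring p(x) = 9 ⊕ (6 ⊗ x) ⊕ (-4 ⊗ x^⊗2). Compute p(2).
p(2) = 0

A tropical monomial a ⊗ x^⊗i evaluates to a + i · x. Evaluating each term at x = 2:
  Term 0 contributes 9 + 0 · 2 = 9
  Term 1 contributes 6 + 1 · 2 = 8
  Term 2 contributes -4 + 2 · 2 = 0
p(2) = ⊕ of these = min[9, 8, 0] = 0.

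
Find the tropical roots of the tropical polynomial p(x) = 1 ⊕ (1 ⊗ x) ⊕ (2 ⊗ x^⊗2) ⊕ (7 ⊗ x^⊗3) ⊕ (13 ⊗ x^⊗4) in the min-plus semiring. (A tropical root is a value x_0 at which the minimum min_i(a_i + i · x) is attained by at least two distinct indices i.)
Roots: {-6, -5, -1, 0}

Each tropical root is a break point of the lower envelope of the lines y = a_i + i · x (there are 5 lines, with slopes 0, 1, ..., 4). Only the lines that attain the minimum somewhere contribute to roots; other lines are dominated. Here the surviving (envelope) indices are i = 4, i = 3, i = 2, i = 1, i = 0.
Intersections between consecutive envelope lines give the roots: for adjacent envelope indices i < j the intersection is x = (a_i − a_j) / (j − i). Reading off the sorted break points: {-6, -5, -1, 0}.
Verification: at each break x_0, at least two indices attain the minimum of min_i(a_i + i · x_0).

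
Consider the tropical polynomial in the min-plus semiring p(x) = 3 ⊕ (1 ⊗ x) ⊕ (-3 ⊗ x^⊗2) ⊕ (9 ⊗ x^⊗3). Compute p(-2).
p(-2) = -7

A tropical monomial a ⊗ x^⊗i evaluates to a + i · x. Evaluating each term at x = -2:
  Term 0 contributes 3 + 0 · -2 = 3
  Term 1 contributes 1 + 1 · -2 = -1
  Term 2 contributes -3 + 2 · -2 = -7
  Term 3 contributes 9 + 3 · -2 = 3
p(-2) = ⊕ of these = min[3, -1, -7, 3] = -7.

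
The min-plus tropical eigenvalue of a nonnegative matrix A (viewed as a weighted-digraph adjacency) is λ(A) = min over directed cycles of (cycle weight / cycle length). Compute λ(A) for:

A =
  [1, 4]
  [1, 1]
λ(A) = 1

Enumerate directed cycles and compute their means (weight / length). Sample:
  cycle 0 → 0: weight = 1, length = 1, mean = 1/1 ≈ 1.000
  cycle 1 → 1: weight = 1, length = 1, mean = 1/1 ≈ 1.000
  cycle 0 → 1 → 0: weight = 5, length = 2, mean = 5/2 ≈ 2.500
  cycle 1 → 0 → 1: weight = 5, length = 2, mean = 5/2 ≈ 2.500
Minimum mean = 1.000, attained e.g. along the cycle 0 → 0 with weight 1 and length 1. So λ(A) = 1/1 = 1.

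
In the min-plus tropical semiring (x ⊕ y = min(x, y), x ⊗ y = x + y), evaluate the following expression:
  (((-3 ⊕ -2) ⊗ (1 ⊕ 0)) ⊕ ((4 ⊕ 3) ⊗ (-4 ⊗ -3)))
(((-3 ⊕ -2) ⊗ (1 ⊕ 0)) ⊕ ((4 ⊕ 3) ⊗ (-4 ⊗ -3))) = -4

Expand innermost to outermost. Recall ⊕ takes the minimum of its arguments and ⊗ takes their sum. Working out the expression (((-3 ⊕ -2) ⊗ (1 ⊕ 0)) ⊕ ((4 ⊕ 3) ⊗ (-4 ⊗ -3))) gives -4.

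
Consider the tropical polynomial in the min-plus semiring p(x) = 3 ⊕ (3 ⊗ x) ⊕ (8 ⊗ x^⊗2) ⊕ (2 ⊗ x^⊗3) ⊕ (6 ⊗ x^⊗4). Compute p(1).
p(1) = 3

A tropical monomial a ⊗ x^⊗i evaluates to a + i · x. Evaluating each term at x = 1:
  Term 0 contributes 3 + 0 · 1 = 3
  Term 1 contributes 3 + 1 · 1 = 4
  Term 2 contributes 8 + 2 · 1 = 10
  Term 3 contributes 2 + 3 · 1 = 5
  Term 4 contributes 6 + 4 · 1 = 10
p(1) = ⊕ of these = min[3, 4, 10, 5, 10] = 3.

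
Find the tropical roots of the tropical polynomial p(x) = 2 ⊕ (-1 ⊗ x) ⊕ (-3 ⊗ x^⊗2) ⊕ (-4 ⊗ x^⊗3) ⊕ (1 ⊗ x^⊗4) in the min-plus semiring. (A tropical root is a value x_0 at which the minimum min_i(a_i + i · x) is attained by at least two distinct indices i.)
Roots: {-5, 1, 2, 3}

Each tropical root is a break point of the lower envelope of the lines y = a_i + i · x (there are 5 lines, with slopes 0, 1, ..., 4). Only the lines that attain the minimum somewhere contribute to roots; other lines are dominated. Here the surviving (envelope) indices are i = 4, i = 3, i = 2, i = 1, i = 0.
Intersections between consecutive envelope lines give the roots: for adjacent envelope indices i < j the intersection is x = (a_i − a_j) / (j − i). Reading off the sorted break points: {-5, 1, 2, 3}.
Verification: at each break x_0, at least two indices attain the minimum of min_i(a_i + i · x_0).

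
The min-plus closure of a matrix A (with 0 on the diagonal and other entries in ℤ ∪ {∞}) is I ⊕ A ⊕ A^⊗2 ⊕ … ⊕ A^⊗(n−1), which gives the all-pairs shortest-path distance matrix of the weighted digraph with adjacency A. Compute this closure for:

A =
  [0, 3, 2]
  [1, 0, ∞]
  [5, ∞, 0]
Closure =
  [0, 3, 2]
  [1, 0, 3]
  [5, 8, 0]

This is the Floyd-Warshall all-pairs shortest-path computation. For each intermediate vertex k = 0, 1, …, 2, update dist[i][j] ← min(dist[i][j], dist[i][k] + dist[k][j]). The final matrix gives, for each (i, j), the minimum total weight of any directed path from i to j (possibly empty when i = j).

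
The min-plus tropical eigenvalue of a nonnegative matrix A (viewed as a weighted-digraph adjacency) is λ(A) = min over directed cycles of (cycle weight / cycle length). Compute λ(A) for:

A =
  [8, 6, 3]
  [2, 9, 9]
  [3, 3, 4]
λ(A) = 8/3

Enumerate directed cycles and compute their means (weight / length). Sample:
  cycle 0 → 0: weight = 8, length = 1, mean = 8/1 ≈ 8.000
  cycle 1 → 1: weight = 9, length = 1, mean = 9/1 ≈ 9.000
  cycle 2 → 2: weight = 4, length = 1, mean = 4/1 ≈ 4.000
  cycle 0 → 1 → 0: weight = 8, length = 2, mean = 8/2 ≈ 4.000
  cycle 0 → 2 → 0: weight = 6, length = 2, mean = 6/2 ≈ 3.000
  cycle 1 → 0 → 1: weight = 8, length = 2, mean = 8/2 ≈ 4.000
Minimum mean = 2.667, attained e.g. along the cycle 0 → 2 → 1 → 0 with weight 8 and length 3. So λ(A) = 8/3 = 8/3.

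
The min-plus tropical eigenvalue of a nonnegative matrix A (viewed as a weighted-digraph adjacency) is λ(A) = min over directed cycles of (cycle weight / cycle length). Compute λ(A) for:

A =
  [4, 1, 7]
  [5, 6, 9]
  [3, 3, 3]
λ(A) = 3

Enumerate directed cycles and compute their means (weight / length). Sample:
  cycle 0 → 0: weight = 4, length = 1, mean = 4/1 ≈ 4.000
  cycle 1 → 1: weight = 6, length = 1, mean = 6/1 ≈ 6.000
  cycle 2 → 2: weight = 3, length = 1, mean = 3/1 ≈ 3.000
  cycle 0 → 1 → 0: weight = 6, length = 2, mean = 6/2 ≈ 3.000
  cycle 0 → 2 → 0: weight = 10, length = 2, mean = 10/2 ≈ 5.000
  cycle 1 → 0 → 1: weight = 6, length = 2, mean = 6/2 ≈ 3.000
Minimum mean = 3.000, attained e.g. along the cycle 2 → 2 with weight 3 and length 1. So λ(A) = 3/1 = 3.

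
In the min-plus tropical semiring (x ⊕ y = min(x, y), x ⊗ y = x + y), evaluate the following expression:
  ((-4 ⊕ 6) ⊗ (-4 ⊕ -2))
((-4 ⊕ 6) ⊗ (-4 ⊕ -2)) = -8

Expand innermost to outermost. Recall ⊕ takes the minimum of its arguments and ⊗ takes their sum. Working out the expression ((-4 ⊕ 6) ⊗ (-4 ⊕ -2)) gives -8.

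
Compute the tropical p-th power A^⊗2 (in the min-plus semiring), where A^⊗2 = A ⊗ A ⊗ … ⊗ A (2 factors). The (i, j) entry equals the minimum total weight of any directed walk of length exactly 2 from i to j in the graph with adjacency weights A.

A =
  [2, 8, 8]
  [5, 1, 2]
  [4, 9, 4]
A^⊗2 =
  [4, 9, 10]
  [6, 2, 3]
  [6, 10, 8]

Each entry (A^⊗2)_ij equals the minimum over all length-2 walks i = v_0 → v_1 → … → v_2 = j of Σ_t A[v_t][v_{t+1}]. For example, for (i, j) = (0, 2) we minimise over 3 possible intermediate vertex sequences; the minimum is 10, attained along the walk 0 → 0 → 2.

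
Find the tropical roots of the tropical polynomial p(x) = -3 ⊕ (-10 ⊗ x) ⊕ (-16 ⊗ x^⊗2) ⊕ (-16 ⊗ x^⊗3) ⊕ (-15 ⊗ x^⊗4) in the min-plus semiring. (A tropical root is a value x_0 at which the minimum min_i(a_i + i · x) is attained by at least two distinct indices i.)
Roots: {-1, 0, 6, 7}

Each tropical root is a break point of the lower envelope of the lines y = a_i + i · x (there are 5 lines, with slopes 0, 1, ..., 4). Only the lines that attain the minimum somewhere contribute to roots; other lines are dominated. Here the surviving (envelope) indices are i = 4, i = 3, i = 2, i = 1, i = 0.
Intersections between consecutive envelope lines give the roots: for adjacent envelope indices i < j the intersection is x = (a_i − a_j) / (j − i). Reading off the sorted break points: {-1, 0, 6, 7}.
Verification: at each break x_0, at least two indices attain the minimum of min_i(a_i + i · x_0).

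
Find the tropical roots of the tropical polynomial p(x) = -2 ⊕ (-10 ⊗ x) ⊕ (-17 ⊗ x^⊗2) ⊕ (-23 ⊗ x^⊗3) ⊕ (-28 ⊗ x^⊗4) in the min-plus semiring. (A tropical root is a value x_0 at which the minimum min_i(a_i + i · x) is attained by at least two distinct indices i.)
Roots: {5, 6, 7, 8}

Each tropical root is a break point of the lower envelope of the lines y = a_i + i · x (there are 5 lines, with slopes 0, 1, ..., 4). Only the lines that attain the minimum somewhere contribute to roots; other lines are dominated. Here the surviving (envelope) indices are i = 4, i = 3, i = 2, i = 1, i = 0.
Intersections between consecutive envelope lines give the roots: for adjacent envelope indices i < j the intersection is x = (a_i − a_j) / (j − i). Reading off the sorted break points: {5, 6, 7, 8}.
Verification: at each break x_0, at least two indices attain the minimum of min_i(a_i + i · x_0).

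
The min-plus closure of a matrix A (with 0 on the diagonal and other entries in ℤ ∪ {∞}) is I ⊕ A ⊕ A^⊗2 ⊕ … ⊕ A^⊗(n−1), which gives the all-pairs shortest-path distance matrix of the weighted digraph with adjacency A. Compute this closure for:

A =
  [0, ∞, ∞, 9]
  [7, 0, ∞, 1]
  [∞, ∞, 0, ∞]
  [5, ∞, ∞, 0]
Closure =
  [0, ∞, ∞, 9]
  [6, 0, ∞, 1]
  [∞, ∞, 0, ∞]
  [5, ∞, ∞, 0]

This is the Floyd-Warshall all-pairs shortest-path computation. For each intermediate vertex k = 0, 1, …, 3, update dist[i][j] ← min(dist[i][j], dist[i][k] + dist[k][j]). The final matrix gives, for each (i, j), the minimum total weight of any directed path from i to j (possibly empty when i = j).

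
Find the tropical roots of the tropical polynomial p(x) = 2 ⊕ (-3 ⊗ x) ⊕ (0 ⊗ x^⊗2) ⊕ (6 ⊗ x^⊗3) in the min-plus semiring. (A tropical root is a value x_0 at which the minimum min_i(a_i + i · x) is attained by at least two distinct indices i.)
Roots: {-6, -3, 5}

Each tropical root is a break point of the lower envelope of the lines y = a_i + i · x (there are 4 lines, with slopes 0, 1, ..., 3). Only the lines that attain the minimum somewhere contribute to roots; other lines are dominated. Here the surviving (envelope) indices are i = 3, i = 2, i = 1, i = 0.
Intersections between consecutive envelope lines give the roots: for adjacent envelope indices i < j the intersection is x = (a_i − a_j) / (j − i). Reading off the sorted break points: {-6, -3, 5}.
Verification: at each break x_0, at least two indices attain the minimum of min_i(a_i + i · x_0).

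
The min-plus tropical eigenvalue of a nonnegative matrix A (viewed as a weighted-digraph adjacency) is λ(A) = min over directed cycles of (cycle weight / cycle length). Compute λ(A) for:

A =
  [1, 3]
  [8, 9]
λ(A) = 1

Enumerate directed cycles and compute their means (weight / length). Sample:
  cycle 0 → 0: weight = 1, length = 1, mean = 1/1 ≈ 1.000
  cycle 1 → 1: weight = 9, length = 1, mean = 9/1 ≈ 9.000
  cycle 0 → 1 → 0: weight = 11, length = 2, mean = 11/2 ≈ 5.500
  cycle 1 → 0 → 1: weight = 11, length = 2, mean = 11/2 ≈ 5.500
Minimum mean = 1.000, attained e.g. along the cycle 0 → 0 with weight 1 and length 1. So λ(A) = 1/1 = 1.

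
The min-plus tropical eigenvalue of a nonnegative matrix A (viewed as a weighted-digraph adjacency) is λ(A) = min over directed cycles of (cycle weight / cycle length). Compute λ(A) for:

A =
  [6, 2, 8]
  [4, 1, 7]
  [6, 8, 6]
λ(A) = 1

Enumerate directed cycles and compute their means (weight / length). Sample:
  cycle 0 → 0: weight = 6, length = 1, mean = 6/1 ≈ 6.000
  cycle 1 → 1: weight = 1, length = 1, mean = 1/1 ≈ 1.000
  cycle 2 → 2: weight = 6, length = 1, mean = 6/1 ≈ 6.000
  cycle 0 → 1 → 0: weight = 6, length = 2, mean = 6/2 ≈ 3.000
  cycle 0 → 2 → 0: weight = 14, length = 2, mean = 14/2 ≈ 7.000
  cycle 1 → 0 → 1: weight = 6, length = 2, mean = 6/2 ≈ 3.000
Minimum mean = 1.000, attained e.g. along the cycle 1 → 1 with weight 1 and length 1. So λ(A) = 1/1 = 1.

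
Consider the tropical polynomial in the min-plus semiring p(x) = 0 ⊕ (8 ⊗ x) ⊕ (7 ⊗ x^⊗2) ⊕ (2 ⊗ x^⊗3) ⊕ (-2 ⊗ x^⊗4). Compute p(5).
p(5) = 0

A tropical monomial a ⊗ x^⊗i evaluates to a + i · x. Evaluating each term at x = 5:
  Term 0 contributes 0 + 0 · 5 = 0
  Term 1 contributes 8 + 1 · 5 = 13
  Term 2 contributes 7 + 2 · 5 = 17
  Term 3 contributes 2 + 3 · 5 = 17
  Term 4 contributes -2 + 4 · 5 = 18
p(5) = ⊕ of these = min[0, 13, 17, 17, 18] = 0.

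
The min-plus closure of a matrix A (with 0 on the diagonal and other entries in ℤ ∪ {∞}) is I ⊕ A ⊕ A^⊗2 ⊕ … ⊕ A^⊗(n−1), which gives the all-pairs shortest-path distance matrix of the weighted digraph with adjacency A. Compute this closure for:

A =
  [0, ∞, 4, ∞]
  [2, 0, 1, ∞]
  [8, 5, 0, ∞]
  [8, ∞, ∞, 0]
Closure =
  [0, 9, 4, ∞]
  [2, 0, 1, ∞]
  [7, 5, 0, ∞]
  [8, 17, 12, 0]

This is the Floyd-Warshall all-pairs shortest-path computation. For each intermediate vertex k = 0, 1, …, 3, update dist[i][j] ← min(dist[i][j], dist[i][k] + dist[k][j]). The final matrix gives, for each (i, j), the minimum total weight of any directed path from i to j (possibly empty when i = j).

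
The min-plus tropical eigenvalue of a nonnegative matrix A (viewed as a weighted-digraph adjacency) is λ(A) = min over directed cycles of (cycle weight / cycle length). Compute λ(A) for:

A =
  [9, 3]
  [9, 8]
λ(A) = 6

Enumerate directed cycles and compute their means (weight / length). Sample:
  cycle 0 → 0: weight = 9, length = 1, mean = 9/1 ≈ 9.000
  cycle 1 → 1: weight = 8, length = 1, mean = 8/1 ≈ 8.000
  cycle 0 → 1 → 0: weight = 12, length = 2, mean = 12/2 ≈ 6.000
  cycle 1 → 0 → 1: weight = 12, length = 2, mean = 12/2 ≈ 6.000
Minimum mean = 6.000, attained e.g. along the cycle 0 → 1 → 0 with weight 12 and length 2. So λ(A) = 12/2 = 6.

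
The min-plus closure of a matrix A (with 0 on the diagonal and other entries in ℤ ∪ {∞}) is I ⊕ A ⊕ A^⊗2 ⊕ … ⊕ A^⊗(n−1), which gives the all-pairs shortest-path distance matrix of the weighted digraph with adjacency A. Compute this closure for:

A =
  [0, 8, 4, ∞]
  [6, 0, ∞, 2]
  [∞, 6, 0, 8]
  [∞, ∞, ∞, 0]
Closure =
  [0, 8, 4, 10]
  [6, 0, 10, 2]
  [12, 6, 0, 8]
  [∞, ∞, ∞, 0]

This is the Floyd-Warshall all-pairs shortest-path computation. For each intermediate vertex k = 0, 1, …, 3, update dist[i][j] ← min(dist[i][j], dist[i][k] + dist[k][j]). The final matrix gives, for each (i, j), the minimum total weight of any directed path from i to j (possibly empty when i = j).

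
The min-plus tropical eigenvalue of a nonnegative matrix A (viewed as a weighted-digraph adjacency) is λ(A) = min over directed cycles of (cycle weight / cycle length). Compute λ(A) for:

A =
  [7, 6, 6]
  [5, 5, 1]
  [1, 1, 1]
λ(A) = 1

Enumerate directed cycles and compute their means (weight / length). Sample:
  cycle 0 → 0: weight = 7, length = 1, mean = 7/1 ≈ 7.000
  cycle 1 → 1: weight = 5, length = 1, mean = 5/1 ≈ 5.000
  cycle 2 → 2: weight = 1, length = 1, mean = 1/1 ≈ 1.000
  cycle 0 → 1 → 0: weight = 11, length = 2, mean = 11/2 ≈ 5.500
  cycle 0 → 2 → 0: weight = 7, length = 2, mean = 7/2 ≈ 3.500
  cycle 1 → 0 → 1: weight = 11, length = 2, mean = 11/2 ≈ 5.500
Minimum mean = 1.000, attained e.g. along the cycle 2 → 2 with weight 1 and length 1. So λ(A) = 1/1 = 1.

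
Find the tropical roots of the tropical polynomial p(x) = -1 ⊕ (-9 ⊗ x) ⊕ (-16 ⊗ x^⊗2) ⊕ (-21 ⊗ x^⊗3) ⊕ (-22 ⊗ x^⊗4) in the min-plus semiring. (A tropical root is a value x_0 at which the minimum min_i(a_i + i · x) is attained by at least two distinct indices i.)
Roots: {1, 5, 7, 8}

Each tropical root is a break point of the lower envelope of the lines y = a_i + i · x (there are 5 lines, with slopes 0, 1, ..., 4). Only the lines that attain the minimum somewhere contribute to roots; other lines are dominated. Here the surviving (envelope) indices are i = 4, i = 3, i = 2, i = 1, i = 0.
Intersections between consecutive envelope lines give the roots: for adjacent envelope indices i < j the intersection is x = (a_i − a_j) / (j − i). Reading off the sorted break points: {1, 5, 7, 8}.
Verification: at each break x_0, at least two indices attain the minimum of min_i(a_i + i · x_0).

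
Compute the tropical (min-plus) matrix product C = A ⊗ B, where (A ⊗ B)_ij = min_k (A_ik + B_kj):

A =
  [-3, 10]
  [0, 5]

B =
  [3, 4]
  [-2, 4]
A ⊗ B =
  [0, 1]
  [3, 4]

Apply the min-plus product entry-by-entry:
  C[0][0] = min over k of (A[0][0] + B[0][0] = -3 + 3 = 0, A[0][1] + B[1][0] = 10 + -2 = 8) = 0 (attained at k = 0)
  C[0][1] = min over k of (A[0][0] + B[0][1] = -3 + 4 = 1, A[0][1] + B[1][1] = 10 + 4 = 14) = 1 (attained at k = 0)
  C[1][0] = min over k of (A[1][0] + B[0][0] = 0 + 3 = 3, A[1][1] + B[1][0] = 5 + -2 = 3) = 3 (attained at k = 0)
  C[1][1] = min over k of (A[1][0] + B[0][1] = 0 + 4 = 4, A[1][1] + B[1][1] = 5 + 4 = 9) = 4 (attained at k = 0)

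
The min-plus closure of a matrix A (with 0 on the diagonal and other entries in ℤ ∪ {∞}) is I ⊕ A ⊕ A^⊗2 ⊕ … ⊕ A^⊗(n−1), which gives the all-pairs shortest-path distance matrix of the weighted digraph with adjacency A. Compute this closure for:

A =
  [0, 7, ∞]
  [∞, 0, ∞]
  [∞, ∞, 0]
Closure =
  [0, 7, ∞]
  [∞, 0, ∞]
  [∞, ∞, 0]

This is the Floyd-Warshall all-pairs shortest-path computation. For each intermediate vertex k = 0, 1, …, 2, update dist[i][j] ← min(dist[i][j], dist[i][k] + dist[k][j]). The final matrix gives, for each (i, j), the minimum total weight of any directed path from i to j (possibly empty when i = j).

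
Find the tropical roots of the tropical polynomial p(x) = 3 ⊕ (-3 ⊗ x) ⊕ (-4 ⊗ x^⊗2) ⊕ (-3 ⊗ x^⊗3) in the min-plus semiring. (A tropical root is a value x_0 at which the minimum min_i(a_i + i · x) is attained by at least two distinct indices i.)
Roots: {-1, 1, 6}

Each tropical root is a break point of the lower envelope of the lines y = a_i + i · x (there are 4 lines, with slopes 0, 1, ..., 3). Only the lines that attain the minimum somewhere contribute to roots; other lines are dominated. Here the surviving (envelope) indices are i = 3, i = 2, i = 1, i = 0.
Intersections between consecutive envelope lines give the roots: for adjacent envelope indices i < j the intersection is x = (a_i − a_j) / (j − i). Reading off the sorted break points: {-1, 1, 6}.
Verification: at each break x_0, at least two indices attain the minimum of min_i(a_i + i · x_0).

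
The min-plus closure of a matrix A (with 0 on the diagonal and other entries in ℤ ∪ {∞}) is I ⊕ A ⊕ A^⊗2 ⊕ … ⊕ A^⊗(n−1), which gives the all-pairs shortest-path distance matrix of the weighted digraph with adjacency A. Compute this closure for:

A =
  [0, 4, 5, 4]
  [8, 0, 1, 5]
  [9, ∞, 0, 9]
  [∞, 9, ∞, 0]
Closure =
  [0, 4, 5, 4]
  [8, 0, 1, 5]
  [9, 13, 0, 9]
  [17, 9, 10, 0]

This is the Floyd-Warshall all-pairs shortest-path computation. For each intermediate vertex k = 0, 1, …, 3, update dist[i][j] ← min(dist[i][j], dist[i][k] + dist[k][j]). The final matrix gives, for each (i, j), the minimum total weight of any directed path from i to j (possibly empty when i = j).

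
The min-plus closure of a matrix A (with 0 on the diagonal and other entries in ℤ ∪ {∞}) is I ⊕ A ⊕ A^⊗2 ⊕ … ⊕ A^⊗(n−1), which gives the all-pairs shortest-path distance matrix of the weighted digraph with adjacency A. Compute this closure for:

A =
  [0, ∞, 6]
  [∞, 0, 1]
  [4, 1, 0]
Closure =
  [0, 7, 6]
  [5, 0, 1]
  [4, 1, 0]

This is the Floyd-Warshall all-pairs shortest-path computation. For each intermediate vertex k = 0, 1, …, 2, update dist[i][j] ← min(dist[i][j], dist[i][k] + dist[k][j]). The final matrix gives, for each (i, j), the minimum total weight of any directed path from i to j (possibly empty when i = j).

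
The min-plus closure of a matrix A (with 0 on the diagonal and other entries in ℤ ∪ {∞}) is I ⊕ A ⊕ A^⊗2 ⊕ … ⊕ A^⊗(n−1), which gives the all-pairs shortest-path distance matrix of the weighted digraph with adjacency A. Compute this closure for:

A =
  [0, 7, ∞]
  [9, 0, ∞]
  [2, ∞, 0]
Closure =
  [0, 7, ∞]
  [9, 0, ∞]
  [2, 9, 0]

This is the Floyd-Warshall all-pairs shortest-path computation. For each intermediate vertex k = 0, 1, …, 2, update dist[i][j] ← min(dist[i][j], dist[i][k] + dist[k][j]). The final matrix gives, for each (i, j), the minimum total weight of any directed path from i to j (possibly empty when i = j).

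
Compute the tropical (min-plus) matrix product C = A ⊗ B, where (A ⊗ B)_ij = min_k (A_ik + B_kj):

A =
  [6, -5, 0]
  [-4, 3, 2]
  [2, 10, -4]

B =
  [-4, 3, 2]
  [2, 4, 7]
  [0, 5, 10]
A ⊗ B =
  [-3, -1, 2]
  [-8, -1, -2]
  [-4, 1, 4]

Apply the min-plus product entry-by-entry:
  C[0][0] = min over k of (A[0][0] + B[0][0] = 6 + -4 = 2, A[0][1] + B[1][0] = -5 + 2 = -3, A[0][2] + B[2][0] = 0 + 0 = 0) = -3 (attained at k = 1)
  C[0][1] = min over k of (A[0][0] + B[0][1] = 6 + 3 = 9, A[0][1] + B[1][1] = -5 + 4 = -1, A[0][2] + B[2][1] = 0 + 5 = 5) = -1 (attained at k = 1)
  C[0][2] = min over k of (A[0][0] + B[0][2] = 6 + 2 = 8, A[0][1] + B[1][2] = -5 + 7 = 2, A[0][2] + B[2][2] = 0 + 10 = 10) = 2 (attained at k = 1)
  C[1][0] = min over k of (A[1][0] + B[0][0] = -4 + -4 = -8, A[1][1] + B[1][0] = 3 + 2 = 5, A[1][2] + B[2][0] = 2 + 0 = 2) = -8 (attained at k = 0)
  C[1][1] = min over k of (A[1][0] + B[0][1] = -4 + 3 = -1, A[1][1] + B[1][1] = 3 + 4 = 7, A[1][2] + B[2][1] = 2 + 5 = 7) = -1 (attained at k = 0)
  C[1][2] = min over k of (A[1][0] + B[0][2] = -4 + 2 = -2, A[1][1] + B[1][2] = 3 + 7 = 10, A[1][2] + B[2][2] = 2 + 10 = 12) = -2 (attained at k = 0)
  C[2][0] = min over k of (A[2][0] + B[0][0] = 2 + -4 = -2, A[2][1] + B[1][0] = 10 + 2 = 12, A[2][2] + B[2][0] = -4 + 0 = -4) = -4 (attained at k = 2)
  C[2][1] = min over k of (A[2][0] + B[0][1] = 2 + 3 = 5, A[2][1] + B[1][1] = 10 + 4 = 14, A[2][2] + B[2][1] = -4 + 5 = 1) = 1 (attained at k = 2)
  C[2][2] = min over k of (A[2][0] + B[0][2] = 2 + 2 = 4, A[2][1] + B[1][2] = 10 + 7 = 17, A[2][2] + B[2][2] = -4 + 10 = 6) = 4 (attained at k = 0)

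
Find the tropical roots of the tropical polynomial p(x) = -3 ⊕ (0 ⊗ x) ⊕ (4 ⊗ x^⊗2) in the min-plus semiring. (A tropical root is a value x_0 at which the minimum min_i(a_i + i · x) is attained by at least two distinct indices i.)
Roots: {-4, -3}

Each tropical root is a break point of the lower envelope of the lines y = a_i + i · x (there are 3 lines, with slopes 0, 1, ..., 2). Only the lines that attain the minimum somewhere contribute to roots; other lines are dominated. Here the surviving (envelope) indices are i = 2, i = 1, i = 0.
Intersections between consecutive envelope lines give the roots: for adjacent envelope indices i < j the intersection is x = (a_i − a_j) / (j − i). Reading off the sorted break points: {-4, -3}.
Verification: at each break x_0, at least two indices attain the minimum of min_i(a_i + i · x_0).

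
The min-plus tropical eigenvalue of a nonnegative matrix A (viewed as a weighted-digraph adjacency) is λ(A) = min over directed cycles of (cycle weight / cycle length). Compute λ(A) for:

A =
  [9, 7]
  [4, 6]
λ(A) = 11/2

Enumerate directed cycles and compute their means (weight / length). Sample:
  cycle 0 → 0: weight = 9, length = 1, mean = 9/1 ≈ 9.000
  cycle 1 → 1: weight = 6, length = 1, mean = 6/1 ≈ 6.000
  cycle 0 → 1 → 0: weight = 11, length = 2, mean = 11/2 ≈ 5.500
  cycle 1 → 0 → 1: weight = 11, length = 2, mean = 11/2 ≈ 5.500
Minimum mean = 5.500, attained e.g. along the cycle 0 → 1 → 0 with weight 11 and length 2. So λ(A) = 11/2 = 11/2.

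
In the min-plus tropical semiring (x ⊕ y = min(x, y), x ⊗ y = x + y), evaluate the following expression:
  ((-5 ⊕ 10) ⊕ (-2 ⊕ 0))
((-5 ⊕ 10) ⊕ (-2 ⊕ 0)) = -5

Expand innermost to outermost. Recall ⊕ takes the minimum of its arguments and ⊗ takes their sum. Working out the expression ((-5 ⊕ 10) ⊕ (-2 ⊕ 0)) gives -5.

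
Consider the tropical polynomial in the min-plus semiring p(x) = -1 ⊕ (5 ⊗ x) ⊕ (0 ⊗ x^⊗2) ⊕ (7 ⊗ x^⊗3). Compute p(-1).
p(-1) = -2

A tropical monomial a ⊗ x^⊗i evaluates to a + i · x. Evaluating each term at x = -1:
  Term 0 contributes -1 + 0 · -1 = -1
  Term 1 contributes 5 + 1 · -1 = 4
  Term 2 contributes 0 + 2 · -1 = -2
  Term 3 contributes 7 + 3 · -1 = 4
p(-1) = ⊕ of these = min[-1, 4, -2, 4] = -2.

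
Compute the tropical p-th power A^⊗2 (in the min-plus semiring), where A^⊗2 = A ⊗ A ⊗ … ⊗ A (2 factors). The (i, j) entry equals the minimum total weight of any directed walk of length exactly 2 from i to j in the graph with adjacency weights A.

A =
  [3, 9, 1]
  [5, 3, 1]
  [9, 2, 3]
A^⊗2 =
  [6, 3, 4]
  [8, 3, 4]
  [7, 5, 3]

Each entry (A^⊗2)_ij equals the minimum over all length-2 walks i = v_0 → v_1 → … → v_2 = j of Σ_t A[v_t][v_{t+1}]. For example, for (i, j) = (0, 2) we minimise over 3 possible intermediate vertex sequences; the minimum is 4, attained along the walk 0 → 0 → 2.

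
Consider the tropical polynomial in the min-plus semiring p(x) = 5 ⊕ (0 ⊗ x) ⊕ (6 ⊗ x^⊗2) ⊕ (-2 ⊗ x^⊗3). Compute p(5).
p(5) = 5

A tropical monomial a ⊗ x^⊗i evaluates to a + i · x. Evaluating each term at x = 5:
  Term 0 contributes 5 + 0 · 5 = 5
  Term 1 contributes 0 + 1 · 5 = 5
  Term 2 contributes 6 + 2 · 5 = 16
  Term 3 contributes -2 + 3 · 5 = 13
p(5) = ⊕ of these = min[5, 5, 16, 13] = 5.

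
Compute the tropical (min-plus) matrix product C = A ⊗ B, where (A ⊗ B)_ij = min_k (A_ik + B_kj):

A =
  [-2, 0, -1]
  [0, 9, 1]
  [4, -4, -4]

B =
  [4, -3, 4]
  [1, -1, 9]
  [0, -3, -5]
A ⊗ B =
  [-1, -5, -6]
  [1, -3, -4]
  [-4, -7, -9]

Apply the min-plus product entry-by-entry:
  C[0][0] = min over k of (A[0][0] + B[0][0] = -2 + 4 = 2, A[0][1] + B[1][0] = 0 + 1 = 1, A[0][2] + B[2][0] = -1 + 0 = -1) = -1 (attained at k = 2)
  C[0][1] = min over k of (A[0][0] + B[0][1] = -2 + -3 = -5, A[0][1] + B[1][1] = 0 + -1 = -1, A[0][2] + B[2][1] = -1 + -3 = -4) = -5 (attained at k = 0)
  C[0][2] = min over k of (A[0][0] + B[0][2] = -2 + 4 = 2, A[0][1] + B[1][2] = 0 + 9 = 9, A[0][2] + B[2][2] = -1 + -5 = -6) = -6 (attained at k = 2)
  C[1][0] = min over k of (A[1][0] + B[0][0] = 0 + 4 = 4, A[1][1] + B[1][0] = 9 + 1 = 10, A[1][2] + B[2][0] = 1 + 0 = 1) = 1 (attained at k = 2)
  C[1][1] = min over k of (A[1][0] + B[0][1] = 0 + -3 = -3, A[1][1] + B[1][1] = 9 + -1 = 8, A[1][2] + B[2][1] = 1 + -3 = -2) = -3 (attained at k = 0)
  C[1][2] = min over k of (A[1][0] + B[0][2] = 0 + 4 = 4, A[1][1] + B[1][2] = 9 + 9 = 18, A[1][2] + B[2][2] = 1 + -5 = -4) = -4 (attained at k = 2)
  C[2][0] = min over k of (A[2][0] + B[0][0] = 4 + 4 = 8, A[2][1] + B[1][0] = -4 + 1 = -3, A[2][2] + B[2][0] = -4 + 0 = -4) = -4 (attained at k = 2)
  C[2][1] = min over k of (A[2][0] + B[0][1] = 4 + -3 = 1, A[2][1] + B[1][1] = -4 + -1 = -5, A[2][2] + B[2][1] = -4 + -3 = -7) = -7 (attained at k = 2)
  C[2][2] = min over k of (A[2][0] + B[0][2] = 4 + 4 = 8, A[2][1] + B[1][2] = -4 + 9 = 5, A[2][2] + B[2][2] = -4 + -5 = -9) = -9 (attained at k = 2)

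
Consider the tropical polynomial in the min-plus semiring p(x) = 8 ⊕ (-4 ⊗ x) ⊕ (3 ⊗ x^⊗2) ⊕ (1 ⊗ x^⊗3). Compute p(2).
p(2) = -2

A tropical monomial a ⊗ x^⊗i evaluates to a + i · x. Evaluating each term at x = 2:
  Term 0 contributes 8 + 0 · 2 = 8
  Term 1 contributes -4 + 1 · 2 = -2
  Term 2 contributes 3 + 2 · 2 = 7
  Term 3 contributes 1 + 3 · 2 = 7
p(2) = ⊕ of these = min[8, -2, 7, 7] = -2.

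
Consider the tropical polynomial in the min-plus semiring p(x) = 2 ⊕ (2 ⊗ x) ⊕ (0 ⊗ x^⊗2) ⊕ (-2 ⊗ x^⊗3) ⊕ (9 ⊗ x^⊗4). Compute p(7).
p(7) = 2

A tropical monomial a ⊗ x^⊗i evaluates to a + i · x. Evaluating each term at x = 7:
  Term 0 contributes 2 + 0 · 7 = 2
  Term 1 contributes 2 + 1 · 7 = 9
  Term 2 contributes 0 + 2 · 7 = 14
  Term 3 contributes -2 + 3 · 7 = 19
  Term 4 contributes 9 + 4 · 7 = 37
p(7) = ⊕ of these = min[2, 9, 14, 19, 37] = 2.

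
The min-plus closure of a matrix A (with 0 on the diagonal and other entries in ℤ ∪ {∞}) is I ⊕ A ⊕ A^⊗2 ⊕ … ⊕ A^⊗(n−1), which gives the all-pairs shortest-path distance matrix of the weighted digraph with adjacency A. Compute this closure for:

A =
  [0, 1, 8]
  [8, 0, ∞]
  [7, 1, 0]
Closure =
  [0, 1, 8]
  [8, 0, 16]
  [7, 1, 0]

This is the Floyd-Warshall all-pairs shortest-path computation. For each intermediate vertex k = 0, 1, …, 2, update dist[i][j] ← min(dist[i][j], dist[i][k] + dist[k][j]). The final matrix gives, for each (i, j), the minimum total weight of any directed path from i to j (possibly empty when i = j).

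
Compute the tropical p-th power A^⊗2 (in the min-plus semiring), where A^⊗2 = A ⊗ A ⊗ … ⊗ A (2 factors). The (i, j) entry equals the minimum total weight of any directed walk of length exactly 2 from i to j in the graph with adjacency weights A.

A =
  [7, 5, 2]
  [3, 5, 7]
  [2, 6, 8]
A^⊗2 =
  [4, 8, 9]
  [8, 8, 5]
  [9, 7, 4]

Each entry (A^⊗2)_ij equals the minimum over all length-2 walks i = v_0 → v_1 → … → v_2 = j of Σ_t A[v_t][v_{t+1}]. For example, for (i, j) = (0, 2) we minimise over 3 possible intermediate vertex sequences; the minimum is 9, attained along the walk 0 → 0 → 2.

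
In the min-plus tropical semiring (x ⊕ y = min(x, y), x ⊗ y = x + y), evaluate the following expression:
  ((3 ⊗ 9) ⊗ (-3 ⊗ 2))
((3 ⊗ 9) ⊗ (-3 ⊗ 2)) = 11

Expand innermost to outermost. Recall ⊕ takes the minimum of its arguments and ⊗ takes their sum. Working out the expression ((3 ⊗ 9) ⊗ (-3 ⊗ 2)) gives 11.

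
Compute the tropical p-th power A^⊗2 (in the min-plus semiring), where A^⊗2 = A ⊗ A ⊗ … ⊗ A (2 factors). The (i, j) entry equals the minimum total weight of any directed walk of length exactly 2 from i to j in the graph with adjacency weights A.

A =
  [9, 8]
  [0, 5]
A^⊗2 =
  [8, 13]
  [5, 8]

Each entry (A^⊗2)_ij equals the minimum over all length-2 walks i = v_0 → v_1 → … → v_2 = j of Σ_t A[v_t][v_{t+1}]. For example, for (i, j) = (0, 1) we minimise over 2 possible intermediate vertex sequences; the minimum is 13, attained along the walk 0 → 1 → 1.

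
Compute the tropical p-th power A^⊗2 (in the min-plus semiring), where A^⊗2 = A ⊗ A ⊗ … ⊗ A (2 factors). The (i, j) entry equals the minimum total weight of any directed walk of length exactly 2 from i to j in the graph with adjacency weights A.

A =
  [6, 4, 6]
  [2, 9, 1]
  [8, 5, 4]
A^⊗2 =
  [6, 10, 5]
  [8, 6, 5]
  [7, 9, 6]

Each entry (A^⊗2)_ij equals the minimum over all length-2 walks i = v_0 → v_1 → … → v_2 = j of Σ_t A[v_t][v_{t+1}]. For example, for (i, j) = (0, 2) we minimise over 3 possible intermediate vertex sequences; the minimum is 5, attained along the walk 0 → 1 → 2.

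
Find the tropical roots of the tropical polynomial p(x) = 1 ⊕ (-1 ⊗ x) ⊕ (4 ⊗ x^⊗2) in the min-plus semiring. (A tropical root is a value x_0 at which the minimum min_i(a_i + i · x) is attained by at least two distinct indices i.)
Roots: {-5, 2}

Each tropical root is a break point of the lower envelope of the lines y = a_i + i · x (there are 3 lines, with slopes 0, 1, ..., 2). Only the lines that attain the minimum somewhere contribute to roots; other lines are dominated. Here the surviving (envelope) indices are i = 2, i = 1, i = 0.
Intersections between consecutive envelope lines give the roots: for adjacent envelope indices i < j the intersection is x = (a_i − a_j) / (j − i). Reading off the sorted break points: {-5, 2}.
Verification: at each break x_0, at least two indices attain the minimum of min_i(a_i + i · x_0).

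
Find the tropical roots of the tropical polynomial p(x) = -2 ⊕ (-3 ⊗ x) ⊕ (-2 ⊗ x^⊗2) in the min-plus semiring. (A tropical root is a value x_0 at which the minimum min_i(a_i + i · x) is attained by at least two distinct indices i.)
Roots: {-1, 1}

Each tropical root is a break point of the lower envelope of the lines y = a_i + i · x (there are 3 lines, with slopes 0, 1, ..., 2). Only the lines that attain the minimum somewhere contribute to roots; other lines are dominated. Here the surviving (envelope) indices are i = 2, i = 1, i = 0.
Intersections between consecutive envelope lines give the roots: for adjacent envelope indices i < j the intersection is x = (a_i − a_j) / (j − i). Reading off the sorted break points: {-1, 1}.
Verification: at each break x_0, at least two indices attain the minimum of min_i(a_i + i · x_0).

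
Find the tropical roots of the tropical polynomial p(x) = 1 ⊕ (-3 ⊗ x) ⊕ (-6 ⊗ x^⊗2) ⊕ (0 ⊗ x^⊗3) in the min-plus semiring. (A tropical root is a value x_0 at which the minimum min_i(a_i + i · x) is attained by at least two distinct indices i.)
Roots: {-6, 3, 4}

Each tropical root is a break point of the lower envelope of the lines y = a_i + i · x (there are 4 lines, with slopes 0, 1, ..., 3). Only the lines that attain the minimum somewhere contribute to roots; other lines are dominated. Here the surviving (envelope) indices are i = 3, i = 2, i = 1, i = 0.
Intersections between consecutive envelope lines give the roots: for adjacent envelope indices i < j the intersection is x = (a_i − a_j) / (j − i). Reading off the sorted break points: {-6, 3, 4}.
Verification: at each break x_0, at least two indices attain the minimum of min_i(a_i + i · x_0).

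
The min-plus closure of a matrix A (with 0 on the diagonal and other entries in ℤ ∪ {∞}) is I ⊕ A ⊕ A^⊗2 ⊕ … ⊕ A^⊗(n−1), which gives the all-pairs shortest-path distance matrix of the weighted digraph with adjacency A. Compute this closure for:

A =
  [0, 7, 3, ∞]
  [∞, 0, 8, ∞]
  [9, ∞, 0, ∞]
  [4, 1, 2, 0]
Closure =
  [0, 7, 3, ∞]
  [17, 0, 8, ∞]
  [9, 16, 0, ∞]
  [4, 1, 2, 0]

This is the Floyd-Warshall all-pairs shortest-path computation. For each intermediate vertex k = 0, 1, …, 3, update dist[i][j] ← min(dist[i][j], dist[i][k] + dist[k][j]). The final matrix gives, for each (i, j), the minimum total weight of any directed path from i to j (possibly empty when i = j).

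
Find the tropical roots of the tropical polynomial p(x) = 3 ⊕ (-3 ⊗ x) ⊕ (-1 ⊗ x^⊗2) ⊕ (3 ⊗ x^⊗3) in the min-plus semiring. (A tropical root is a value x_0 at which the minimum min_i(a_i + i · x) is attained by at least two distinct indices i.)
Roots: {-4, -2, 6}

Each tropical root is a break point of the lower envelope of the lines y = a_i + i · x (there are 4 lines, with slopes 0, 1, ..., 3). Only the lines that attain the minimum somewhere contribute to roots; other lines are dominated. Here the surviving (envelope) indices are i = 3, i = 2, i = 1, i = 0.
Intersections between consecutive envelope lines give the roots: for adjacent envelope indices i < j the intersection is x = (a_i − a_j) / (j − i). Reading off the sorted break points: {-4, -2, 6}.
Verification: at each break x_0, at least two indices attain the minimum of min_i(a_i + i · x_0).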